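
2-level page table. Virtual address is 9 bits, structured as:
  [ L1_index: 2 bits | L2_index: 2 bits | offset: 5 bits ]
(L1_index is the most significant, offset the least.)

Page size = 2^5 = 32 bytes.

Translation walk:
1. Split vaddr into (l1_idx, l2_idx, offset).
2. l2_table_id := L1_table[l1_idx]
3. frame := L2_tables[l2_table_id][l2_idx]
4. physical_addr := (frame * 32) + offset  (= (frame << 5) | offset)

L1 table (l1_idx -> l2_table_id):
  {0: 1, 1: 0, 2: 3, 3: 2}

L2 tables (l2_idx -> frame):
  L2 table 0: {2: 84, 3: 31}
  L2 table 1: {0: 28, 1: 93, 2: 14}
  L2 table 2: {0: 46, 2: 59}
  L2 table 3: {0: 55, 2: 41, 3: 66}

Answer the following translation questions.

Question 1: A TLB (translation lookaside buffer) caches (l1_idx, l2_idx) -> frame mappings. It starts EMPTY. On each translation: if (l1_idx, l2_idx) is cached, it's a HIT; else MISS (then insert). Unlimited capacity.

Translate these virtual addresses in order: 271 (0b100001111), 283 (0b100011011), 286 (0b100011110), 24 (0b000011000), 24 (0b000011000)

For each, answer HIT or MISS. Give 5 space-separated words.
Answer: MISS HIT HIT MISS HIT

Derivation:
vaddr=271: (2,0) not in TLB -> MISS, insert
vaddr=283: (2,0) in TLB -> HIT
vaddr=286: (2,0) in TLB -> HIT
vaddr=24: (0,0) not in TLB -> MISS, insert
vaddr=24: (0,0) in TLB -> HIT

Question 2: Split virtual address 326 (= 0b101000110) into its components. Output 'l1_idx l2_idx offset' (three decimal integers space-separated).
Answer: 2 2 6

Derivation:
vaddr = 326 = 0b101000110
  top 2 bits -> l1_idx = 2
  next 2 bits -> l2_idx = 2
  bottom 5 bits -> offset = 6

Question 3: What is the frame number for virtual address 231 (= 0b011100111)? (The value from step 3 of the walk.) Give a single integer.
Answer: 31

Derivation:
vaddr = 231: l1_idx=1, l2_idx=3
L1[1] = 0; L2[0][3] = 31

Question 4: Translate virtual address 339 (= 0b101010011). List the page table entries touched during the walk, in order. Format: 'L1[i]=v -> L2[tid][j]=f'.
Answer: L1[2]=3 -> L2[3][2]=41

Derivation:
vaddr = 339 = 0b101010011
Split: l1_idx=2, l2_idx=2, offset=19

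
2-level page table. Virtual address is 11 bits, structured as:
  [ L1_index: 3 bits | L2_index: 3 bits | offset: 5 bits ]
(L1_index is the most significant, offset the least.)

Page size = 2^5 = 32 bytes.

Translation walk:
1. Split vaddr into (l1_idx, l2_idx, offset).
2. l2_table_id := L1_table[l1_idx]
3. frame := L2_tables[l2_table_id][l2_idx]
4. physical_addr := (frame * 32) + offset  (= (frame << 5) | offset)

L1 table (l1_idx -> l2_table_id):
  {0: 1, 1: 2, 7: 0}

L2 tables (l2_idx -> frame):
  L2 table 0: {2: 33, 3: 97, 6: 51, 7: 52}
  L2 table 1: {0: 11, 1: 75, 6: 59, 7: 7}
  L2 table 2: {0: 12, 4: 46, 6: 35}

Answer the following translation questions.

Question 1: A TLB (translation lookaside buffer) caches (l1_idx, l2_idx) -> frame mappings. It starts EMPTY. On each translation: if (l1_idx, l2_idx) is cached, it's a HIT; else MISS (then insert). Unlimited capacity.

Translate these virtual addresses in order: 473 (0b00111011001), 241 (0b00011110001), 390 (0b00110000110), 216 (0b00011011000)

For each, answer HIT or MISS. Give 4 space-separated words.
vaddr=473: (1,6) not in TLB -> MISS, insert
vaddr=241: (0,7) not in TLB -> MISS, insert
vaddr=390: (1,4) not in TLB -> MISS, insert
vaddr=216: (0,6) not in TLB -> MISS, insert

Answer: MISS MISS MISS MISS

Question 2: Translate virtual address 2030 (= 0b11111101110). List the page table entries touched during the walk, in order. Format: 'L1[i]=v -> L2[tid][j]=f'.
Answer: L1[7]=0 -> L2[0][7]=52

Derivation:
vaddr = 2030 = 0b11111101110
Split: l1_idx=7, l2_idx=7, offset=14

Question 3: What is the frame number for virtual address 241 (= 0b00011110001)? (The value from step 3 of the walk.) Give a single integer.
vaddr = 241: l1_idx=0, l2_idx=7
L1[0] = 1; L2[1][7] = 7

Answer: 7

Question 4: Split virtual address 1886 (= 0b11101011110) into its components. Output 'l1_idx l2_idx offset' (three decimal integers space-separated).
Answer: 7 2 30

Derivation:
vaddr = 1886 = 0b11101011110
  top 3 bits -> l1_idx = 7
  next 3 bits -> l2_idx = 2
  bottom 5 bits -> offset = 30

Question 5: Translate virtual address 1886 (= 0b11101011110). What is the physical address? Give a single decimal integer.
vaddr = 1886 = 0b11101011110
Split: l1_idx=7, l2_idx=2, offset=30
L1[7] = 0
L2[0][2] = 33
paddr = 33 * 32 + 30 = 1086

Answer: 1086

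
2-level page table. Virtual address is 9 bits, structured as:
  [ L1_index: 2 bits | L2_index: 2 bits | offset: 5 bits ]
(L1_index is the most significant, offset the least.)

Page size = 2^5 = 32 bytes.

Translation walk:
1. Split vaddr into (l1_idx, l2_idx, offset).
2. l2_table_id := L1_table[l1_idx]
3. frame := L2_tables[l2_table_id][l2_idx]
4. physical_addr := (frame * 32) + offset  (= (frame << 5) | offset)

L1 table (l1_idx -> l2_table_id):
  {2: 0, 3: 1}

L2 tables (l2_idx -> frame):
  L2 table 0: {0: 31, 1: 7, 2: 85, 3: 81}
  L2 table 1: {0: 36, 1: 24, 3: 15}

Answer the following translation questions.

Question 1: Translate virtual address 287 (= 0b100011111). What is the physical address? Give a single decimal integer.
vaddr = 287 = 0b100011111
Split: l1_idx=2, l2_idx=0, offset=31
L1[2] = 0
L2[0][0] = 31
paddr = 31 * 32 + 31 = 1023

Answer: 1023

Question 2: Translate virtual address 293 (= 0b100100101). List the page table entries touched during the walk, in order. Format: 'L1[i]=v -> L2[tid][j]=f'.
Answer: L1[2]=0 -> L2[0][1]=7

Derivation:
vaddr = 293 = 0b100100101
Split: l1_idx=2, l2_idx=1, offset=5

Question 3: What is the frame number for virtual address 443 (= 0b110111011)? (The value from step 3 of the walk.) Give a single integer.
vaddr = 443: l1_idx=3, l2_idx=1
L1[3] = 1; L2[1][1] = 24

Answer: 24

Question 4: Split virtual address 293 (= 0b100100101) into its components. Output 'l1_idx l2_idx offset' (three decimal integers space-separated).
vaddr = 293 = 0b100100101
  top 2 bits -> l1_idx = 2
  next 2 bits -> l2_idx = 1
  bottom 5 bits -> offset = 5

Answer: 2 1 5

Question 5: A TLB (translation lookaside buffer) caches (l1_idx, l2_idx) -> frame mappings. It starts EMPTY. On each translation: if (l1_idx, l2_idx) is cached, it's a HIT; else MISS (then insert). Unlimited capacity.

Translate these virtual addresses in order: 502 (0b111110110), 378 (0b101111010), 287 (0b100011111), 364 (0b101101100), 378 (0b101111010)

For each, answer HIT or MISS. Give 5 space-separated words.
vaddr=502: (3,3) not in TLB -> MISS, insert
vaddr=378: (2,3) not in TLB -> MISS, insert
vaddr=287: (2,0) not in TLB -> MISS, insert
vaddr=364: (2,3) in TLB -> HIT
vaddr=378: (2,3) in TLB -> HIT

Answer: MISS MISS MISS HIT HIT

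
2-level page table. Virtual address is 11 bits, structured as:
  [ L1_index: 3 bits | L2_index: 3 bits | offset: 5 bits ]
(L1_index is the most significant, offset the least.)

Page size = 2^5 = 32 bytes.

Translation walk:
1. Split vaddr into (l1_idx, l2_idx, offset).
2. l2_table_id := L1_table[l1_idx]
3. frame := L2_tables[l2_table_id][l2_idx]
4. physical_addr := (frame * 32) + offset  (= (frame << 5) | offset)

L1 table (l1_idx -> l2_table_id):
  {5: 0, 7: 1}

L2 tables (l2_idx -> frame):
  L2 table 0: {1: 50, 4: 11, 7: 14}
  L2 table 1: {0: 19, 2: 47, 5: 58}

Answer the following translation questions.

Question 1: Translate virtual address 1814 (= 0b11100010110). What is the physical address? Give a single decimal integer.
Answer: 630

Derivation:
vaddr = 1814 = 0b11100010110
Split: l1_idx=7, l2_idx=0, offset=22
L1[7] = 1
L2[1][0] = 19
paddr = 19 * 32 + 22 = 630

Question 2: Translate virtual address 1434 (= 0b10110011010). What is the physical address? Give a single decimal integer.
Answer: 378

Derivation:
vaddr = 1434 = 0b10110011010
Split: l1_idx=5, l2_idx=4, offset=26
L1[5] = 0
L2[0][4] = 11
paddr = 11 * 32 + 26 = 378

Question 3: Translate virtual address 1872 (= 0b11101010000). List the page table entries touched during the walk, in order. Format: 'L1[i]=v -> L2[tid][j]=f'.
Answer: L1[7]=1 -> L2[1][2]=47

Derivation:
vaddr = 1872 = 0b11101010000
Split: l1_idx=7, l2_idx=2, offset=16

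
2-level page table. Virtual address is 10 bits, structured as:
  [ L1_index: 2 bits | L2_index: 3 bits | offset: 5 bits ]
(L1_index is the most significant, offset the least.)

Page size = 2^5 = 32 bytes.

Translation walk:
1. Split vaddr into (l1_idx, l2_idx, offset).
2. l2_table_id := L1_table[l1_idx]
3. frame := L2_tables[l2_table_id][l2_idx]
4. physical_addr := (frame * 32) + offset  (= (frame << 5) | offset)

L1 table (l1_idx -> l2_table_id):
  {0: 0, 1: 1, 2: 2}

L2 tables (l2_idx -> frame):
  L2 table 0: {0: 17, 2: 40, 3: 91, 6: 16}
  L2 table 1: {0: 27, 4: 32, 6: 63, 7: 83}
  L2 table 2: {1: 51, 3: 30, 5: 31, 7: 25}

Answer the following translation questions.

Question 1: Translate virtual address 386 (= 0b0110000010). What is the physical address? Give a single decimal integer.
Answer: 1026

Derivation:
vaddr = 386 = 0b0110000010
Split: l1_idx=1, l2_idx=4, offset=2
L1[1] = 1
L2[1][4] = 32
paddr = 32 * 32 + 2 = 1026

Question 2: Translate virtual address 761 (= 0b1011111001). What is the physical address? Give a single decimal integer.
Answer: 825

Derivation:
vaddr = 761 = 0b1011111001
Split: l1_idx=2, l2_idx=7, offset=25
L1[2] = 2
L2[2][7] = 25
paddr = 25 * 32 + 25 = 825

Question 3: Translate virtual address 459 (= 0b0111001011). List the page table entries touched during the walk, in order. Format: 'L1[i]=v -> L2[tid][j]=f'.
Answer: L1[1]=1 -> L2[1][6]=63

Derivation:
vaddr = 459 = 0b0111001011
Split: l1_idx=1, l2_idx=6, offset=11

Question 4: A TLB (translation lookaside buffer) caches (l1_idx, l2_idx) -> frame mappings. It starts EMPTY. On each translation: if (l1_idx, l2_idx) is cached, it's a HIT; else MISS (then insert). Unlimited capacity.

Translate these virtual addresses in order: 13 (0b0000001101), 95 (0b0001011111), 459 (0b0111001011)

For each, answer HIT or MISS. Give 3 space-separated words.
Answer: MISS MISS MISS

Derivation:
vaddr=13: (0,0) not in TLB -> MISS, insert
vaddr=95: (0,2) not in TLB -> MISS, insert
vaddr=459: (1,6) not in TLB -> MISS, insert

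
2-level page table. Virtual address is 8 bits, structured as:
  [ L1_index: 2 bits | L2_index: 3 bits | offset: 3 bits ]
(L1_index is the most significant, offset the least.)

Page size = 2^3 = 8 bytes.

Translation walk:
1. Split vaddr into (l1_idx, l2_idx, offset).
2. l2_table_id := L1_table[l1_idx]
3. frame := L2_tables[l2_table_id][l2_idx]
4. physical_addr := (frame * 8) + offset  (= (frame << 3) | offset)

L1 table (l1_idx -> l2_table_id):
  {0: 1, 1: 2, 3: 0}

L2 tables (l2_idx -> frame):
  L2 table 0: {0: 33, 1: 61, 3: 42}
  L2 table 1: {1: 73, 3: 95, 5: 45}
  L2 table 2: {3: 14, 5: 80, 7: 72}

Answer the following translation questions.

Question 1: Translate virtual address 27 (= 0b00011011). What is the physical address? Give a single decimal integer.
vaddr = 27 = 0b00011011
Split: l1_idx=0, l2_idx=3, offset=3
L1[0] = 1
L2[1][3] = 95
paddr = 95 * 8 + 3 = 763

Answer: 763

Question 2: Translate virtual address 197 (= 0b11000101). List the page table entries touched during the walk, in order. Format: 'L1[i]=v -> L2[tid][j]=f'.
vaddr = 197 = 0b11000101
Split: l1_idx=3, l2_idx=0, offset=5

Answer: L1[3]=0 -> L2[0][0]=33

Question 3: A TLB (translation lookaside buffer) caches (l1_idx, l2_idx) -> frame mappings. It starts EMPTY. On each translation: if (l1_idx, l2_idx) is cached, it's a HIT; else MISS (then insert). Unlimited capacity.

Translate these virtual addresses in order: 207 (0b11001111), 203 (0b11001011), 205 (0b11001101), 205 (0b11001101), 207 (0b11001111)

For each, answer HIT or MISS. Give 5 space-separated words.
Answer: MISS HIT HIT HIT HIT

Derivation:
vaddr=207: (3,1) not in TLB -> MISS, insert
vaddr=203: (3,1) in TLB -> HIT
vaddr=205: (3,1) in TLB -> HIT
vaddr=205: (3,1) in TLB -> HIT
vaddr=207: (3,1) in TLB -> HIT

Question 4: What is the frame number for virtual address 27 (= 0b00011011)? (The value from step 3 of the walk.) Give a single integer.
vaddr = 27: l1_idx=0, l2_idx=3
L1[0] = 1; L2[1][3] = 95

Answer: 95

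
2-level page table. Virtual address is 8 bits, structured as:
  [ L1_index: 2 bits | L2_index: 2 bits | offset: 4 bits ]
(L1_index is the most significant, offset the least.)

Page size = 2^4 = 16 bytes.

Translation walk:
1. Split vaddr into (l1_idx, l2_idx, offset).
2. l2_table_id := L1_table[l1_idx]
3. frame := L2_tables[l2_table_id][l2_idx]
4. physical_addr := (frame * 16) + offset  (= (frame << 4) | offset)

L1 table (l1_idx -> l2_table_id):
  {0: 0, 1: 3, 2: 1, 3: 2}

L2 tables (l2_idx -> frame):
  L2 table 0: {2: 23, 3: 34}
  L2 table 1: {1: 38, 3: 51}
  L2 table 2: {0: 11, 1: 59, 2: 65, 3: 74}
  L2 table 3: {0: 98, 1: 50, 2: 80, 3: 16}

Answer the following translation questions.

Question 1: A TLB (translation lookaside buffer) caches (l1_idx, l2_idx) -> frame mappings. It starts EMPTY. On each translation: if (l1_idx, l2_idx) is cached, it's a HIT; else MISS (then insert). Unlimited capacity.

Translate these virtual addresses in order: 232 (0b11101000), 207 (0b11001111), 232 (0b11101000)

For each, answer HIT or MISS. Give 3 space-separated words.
vaddr=232: (3,2) not in TLB -> MISS, insert
vaddr=207: (3,0) not in TLB -> MISS, insert
vaddr=232: (3,2) in TLB -> HIT

Answer: MISS MISS HIT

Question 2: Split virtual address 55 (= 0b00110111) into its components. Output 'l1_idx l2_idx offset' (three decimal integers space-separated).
vaddr = 55 = 0b00110111
  top 2 bits -> l1_idx = 0
  next 2 bits -> l2_idx = 3
  bottom 4 bits -> offset = 7

Answer: 0 3 7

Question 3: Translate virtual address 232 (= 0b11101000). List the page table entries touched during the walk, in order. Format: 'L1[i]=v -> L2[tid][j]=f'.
Answer: L1[3]=2 -> L2[2][2]=65

Derivation:
vaddr = 232 = 0b11101000
Split: l1_idx=3, l2_idx=2, offset=8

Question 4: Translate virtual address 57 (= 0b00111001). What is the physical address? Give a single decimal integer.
Answer: 553

Derivation:
vaddr = 57 = 0b00111001
Split: l1_idx=0, l2_idx=3, offset=9
L1[0] = 0
L2[0][3] = 34
paddr = 34 * 16 + 9 = 553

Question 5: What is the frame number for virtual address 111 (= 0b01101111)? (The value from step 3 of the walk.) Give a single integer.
Answer: 80

Derivation:
vaddr = 111: l1_idx=1, l2_idx=2
L1[1] = 3; L2[3][2] = 80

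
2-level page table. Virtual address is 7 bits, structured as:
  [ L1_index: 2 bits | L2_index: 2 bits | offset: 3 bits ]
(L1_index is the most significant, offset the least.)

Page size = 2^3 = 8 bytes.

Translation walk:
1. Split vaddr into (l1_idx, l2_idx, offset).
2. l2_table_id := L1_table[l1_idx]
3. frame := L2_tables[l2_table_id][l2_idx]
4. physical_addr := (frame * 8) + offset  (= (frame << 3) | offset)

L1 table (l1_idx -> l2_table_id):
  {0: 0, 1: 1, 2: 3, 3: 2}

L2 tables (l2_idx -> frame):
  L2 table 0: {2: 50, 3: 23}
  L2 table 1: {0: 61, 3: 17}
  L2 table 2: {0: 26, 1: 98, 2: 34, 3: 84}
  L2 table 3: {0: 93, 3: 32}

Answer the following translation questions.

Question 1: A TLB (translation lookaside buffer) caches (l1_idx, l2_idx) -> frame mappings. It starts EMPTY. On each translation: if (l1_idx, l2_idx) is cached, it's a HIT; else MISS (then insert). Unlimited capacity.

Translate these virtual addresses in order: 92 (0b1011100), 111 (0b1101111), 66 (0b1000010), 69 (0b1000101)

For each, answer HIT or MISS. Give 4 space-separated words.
vaddr=92: (2,3) not in TLB -> MISS, insert
vaddr=111: (3,1) not in TLB -> MISS, insert
vaddr=66: (2,0) not in TLB -> MISS, insert
vaddr=69: (2,0) in TLB -> HIT

Answer: MISS MISS MISS HIT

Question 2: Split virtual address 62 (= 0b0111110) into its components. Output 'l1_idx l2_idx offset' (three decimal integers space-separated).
vaddr = 62 = 0b0111110
  top 2 bits -> l1_idx = 1
  next 2 bits -> l2_idx = 3
  bottom 3 bits -> offset = 6

Answer: 1 3 6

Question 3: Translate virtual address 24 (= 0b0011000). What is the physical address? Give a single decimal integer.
Answer: 184

Derivation:
vaddr = 24 = 0b0011000
Split: l1_idx=0, l2_idx=3, offset=0
L1[0] = 0
L2[0][3] = 23
paddr = 23 * 8 + 0 = 184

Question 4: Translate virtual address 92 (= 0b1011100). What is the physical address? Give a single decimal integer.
vaddr = 92 = 0b1011100
Split: l1_idx=2, l2_idx=3, offset=4
L1[2] = 3
L2[3][3] = 32
paddr = 32 * 8 + 4 = 260

Answer: 260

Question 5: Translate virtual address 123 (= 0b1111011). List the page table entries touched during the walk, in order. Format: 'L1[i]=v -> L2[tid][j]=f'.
Answer: L1[3]=2 -> L2[2][3]=84

Derivation:
vaddr = 123 = 0b1111011
Split: l1_idx=3, l2_idx=3, offset=3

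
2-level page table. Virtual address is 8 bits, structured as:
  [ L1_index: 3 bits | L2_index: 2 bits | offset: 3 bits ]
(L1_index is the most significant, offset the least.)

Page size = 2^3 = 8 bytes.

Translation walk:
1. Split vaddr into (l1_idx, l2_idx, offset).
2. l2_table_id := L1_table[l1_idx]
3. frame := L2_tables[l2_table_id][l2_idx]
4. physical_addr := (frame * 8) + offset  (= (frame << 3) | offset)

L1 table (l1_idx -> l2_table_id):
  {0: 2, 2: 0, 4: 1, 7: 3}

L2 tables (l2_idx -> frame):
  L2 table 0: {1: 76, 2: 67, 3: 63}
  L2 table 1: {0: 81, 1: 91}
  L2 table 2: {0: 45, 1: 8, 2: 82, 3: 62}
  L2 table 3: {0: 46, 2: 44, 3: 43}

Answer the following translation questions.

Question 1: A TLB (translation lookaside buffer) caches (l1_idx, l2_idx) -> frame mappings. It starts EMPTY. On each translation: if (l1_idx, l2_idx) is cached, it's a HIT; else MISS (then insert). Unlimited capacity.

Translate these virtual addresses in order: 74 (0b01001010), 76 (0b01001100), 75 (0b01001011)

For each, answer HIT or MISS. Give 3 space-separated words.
Answer: MISS HIT HIT

Derivation:
vaddr=74: (2,1) not in TLB -> MISS, insert
vaddr=76: (2,1) in TLB -> HIT
vaddr=75: (2,1) in TLB -> HIT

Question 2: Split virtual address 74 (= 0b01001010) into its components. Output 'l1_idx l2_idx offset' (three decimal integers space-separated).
vaddr = 74 = 0b01001010
  top 3 bits -> l1_idx = 2
  next 2 bits -> l2_idx = 1
  bottom 3 bits -> offset = 2

Answer: 2 1 2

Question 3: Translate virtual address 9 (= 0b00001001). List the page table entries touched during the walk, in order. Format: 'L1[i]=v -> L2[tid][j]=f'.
vaddr = 9 = 0b00001001
Split: l1_idx=0, l2_idx=1, offset=1

Answer: L1[0]=2 -> L2[2][1]=8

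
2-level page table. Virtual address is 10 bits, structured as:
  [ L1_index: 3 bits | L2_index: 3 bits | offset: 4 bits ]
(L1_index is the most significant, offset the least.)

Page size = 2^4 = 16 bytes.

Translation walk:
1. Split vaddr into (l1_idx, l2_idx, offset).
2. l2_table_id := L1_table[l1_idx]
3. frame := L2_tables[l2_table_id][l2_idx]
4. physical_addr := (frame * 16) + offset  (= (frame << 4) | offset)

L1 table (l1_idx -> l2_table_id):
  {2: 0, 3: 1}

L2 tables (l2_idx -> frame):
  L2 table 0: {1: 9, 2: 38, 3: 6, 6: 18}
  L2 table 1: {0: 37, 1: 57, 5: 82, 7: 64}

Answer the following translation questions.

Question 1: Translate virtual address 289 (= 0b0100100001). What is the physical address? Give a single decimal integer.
vaddr = 289 = 0b0100100001
Split: l1_idx=2, l2_idx=2, offset=1
L1[2] = 0
L2[0][2] = 38
paddr = 38 * 16 + 1 = 609

Answer: 609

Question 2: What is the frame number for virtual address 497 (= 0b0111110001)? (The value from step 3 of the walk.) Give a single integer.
vaddr = 497: l1_idx=3, l2_idx=7
L1[3] = 1; L2[1][7] = 64

Answer: 64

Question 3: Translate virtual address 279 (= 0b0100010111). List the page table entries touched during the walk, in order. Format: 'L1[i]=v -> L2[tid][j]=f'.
vaddr = 279 = 0b0100010111
Split: l1_idx=2, l2_idx=1, offset=7

Answer: L1[2]=0 -> L2[0][1]=9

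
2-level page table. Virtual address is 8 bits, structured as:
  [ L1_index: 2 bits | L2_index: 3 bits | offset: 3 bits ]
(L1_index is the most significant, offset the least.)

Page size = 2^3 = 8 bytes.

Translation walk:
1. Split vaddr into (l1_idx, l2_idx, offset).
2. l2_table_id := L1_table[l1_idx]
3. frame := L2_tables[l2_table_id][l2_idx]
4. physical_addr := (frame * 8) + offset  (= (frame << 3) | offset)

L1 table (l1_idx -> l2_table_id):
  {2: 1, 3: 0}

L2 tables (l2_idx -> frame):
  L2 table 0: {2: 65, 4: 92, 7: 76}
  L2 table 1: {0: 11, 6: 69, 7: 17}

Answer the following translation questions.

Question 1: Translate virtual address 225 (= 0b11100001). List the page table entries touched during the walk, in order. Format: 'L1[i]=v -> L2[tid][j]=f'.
Answer: L1[3]=0 -> L2[0][4]=92

Derivation:
vaddr = 225 = 0b11100001
Split: l1_idx=3, l2_idx=4, offset=1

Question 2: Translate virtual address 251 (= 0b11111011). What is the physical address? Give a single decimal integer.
vaddr = 251 = 0b11111011
Split: l1_idx=3, l2_idx=7, offset=3
L1[3] = 0
L2[0][7] = 76
paddr = 76 * 8 + 3 = 611

Answer: 611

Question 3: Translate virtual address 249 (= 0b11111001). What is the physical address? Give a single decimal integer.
vaddr = 249 = 0b11111001
Split: l1_idx=3, l2_idx=7, offset=1
L1[3] = 0
L2[0][7] = 76
paddr = 76 * 8 + 1 = 609

Answer: 609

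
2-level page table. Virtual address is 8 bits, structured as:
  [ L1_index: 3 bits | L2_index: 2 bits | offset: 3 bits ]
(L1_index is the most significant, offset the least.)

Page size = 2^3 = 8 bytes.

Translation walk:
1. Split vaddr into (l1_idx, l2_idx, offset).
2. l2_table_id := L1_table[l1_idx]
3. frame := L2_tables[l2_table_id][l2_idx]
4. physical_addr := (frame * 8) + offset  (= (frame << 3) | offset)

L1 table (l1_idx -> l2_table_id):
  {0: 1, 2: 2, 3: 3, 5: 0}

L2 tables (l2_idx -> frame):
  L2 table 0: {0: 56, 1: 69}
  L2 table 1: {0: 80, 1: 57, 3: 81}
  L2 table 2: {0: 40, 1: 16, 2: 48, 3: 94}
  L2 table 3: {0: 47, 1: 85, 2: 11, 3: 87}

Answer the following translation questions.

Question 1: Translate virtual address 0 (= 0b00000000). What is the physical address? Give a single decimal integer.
Answer: 640

Derivation:
vaddr = 0 = 0b00000000
Split: l1_idx=0, l2_idx=0, offset=0
L1[0] = 1
L2[1][0] = 80
paddr = 80 * 8 + 0 = 640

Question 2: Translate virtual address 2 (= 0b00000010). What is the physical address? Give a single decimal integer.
vaddr = 2 = 0b00000010
Split: l1_idx=0, l2_idx=0, offset=2
L1[0] = 1
L2[1][0] = 80
paddr = 80 * 8 + 2 = 642

Answer: 642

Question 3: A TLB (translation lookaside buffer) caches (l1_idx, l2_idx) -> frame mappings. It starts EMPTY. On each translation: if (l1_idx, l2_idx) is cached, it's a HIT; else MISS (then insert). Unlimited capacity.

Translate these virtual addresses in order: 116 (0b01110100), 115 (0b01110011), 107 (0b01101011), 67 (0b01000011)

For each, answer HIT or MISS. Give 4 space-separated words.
Answer: MISS HIT MISS MISS

Derivation:
vaddr=116: (3,2) not in TLB -> MISS, insert
vaddr=115: (3,2) in TLB -> HIT
vaddr=107: (3,1) not in TLB -> MISS, insert
vaddr=67: (2,0) not in TLB -> MISS, insert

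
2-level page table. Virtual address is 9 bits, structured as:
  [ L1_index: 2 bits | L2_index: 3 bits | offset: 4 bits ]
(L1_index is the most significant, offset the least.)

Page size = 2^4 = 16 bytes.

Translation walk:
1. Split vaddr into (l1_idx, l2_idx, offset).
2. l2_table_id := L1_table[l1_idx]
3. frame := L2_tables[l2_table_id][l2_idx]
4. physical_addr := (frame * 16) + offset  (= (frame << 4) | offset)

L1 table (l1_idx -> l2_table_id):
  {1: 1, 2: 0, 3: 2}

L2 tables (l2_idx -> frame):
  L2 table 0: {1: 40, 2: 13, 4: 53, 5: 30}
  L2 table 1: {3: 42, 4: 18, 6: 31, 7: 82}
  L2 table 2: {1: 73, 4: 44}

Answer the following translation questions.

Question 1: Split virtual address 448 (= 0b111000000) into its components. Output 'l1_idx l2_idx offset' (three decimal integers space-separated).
vaddr = 448 = 0b111000000
  top 2 bits -> l1_idx = 3
  next 3 bits -> l2_idx = 4
  bottom 4 bits -> offset = 0

Answer: 3 4 0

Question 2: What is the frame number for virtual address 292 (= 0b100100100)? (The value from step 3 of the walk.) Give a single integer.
Answer: 13

Derivation:
vaddr = 292: l1_idx=2, l2_idx=2
L1[2] = 0; L2[0][2] = 13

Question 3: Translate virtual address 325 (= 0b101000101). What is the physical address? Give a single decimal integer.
vaddr = 325 = 0b101000101
Split: l1_idx=2, l2_idx=4, offset=5
L1[2] = 0
L2[0][4] = 53
paddr = 53 * 16 + 5 = 853

Answer: 853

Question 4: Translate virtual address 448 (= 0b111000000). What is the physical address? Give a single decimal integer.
vaddr = 448 = 0b111000000
Split: l1_idx=3, l2_idx=4, offset=0
L1[3] = 2
L2[2][4] = 44
paddr = 44 * 16 + 0 = 704

Answer: 704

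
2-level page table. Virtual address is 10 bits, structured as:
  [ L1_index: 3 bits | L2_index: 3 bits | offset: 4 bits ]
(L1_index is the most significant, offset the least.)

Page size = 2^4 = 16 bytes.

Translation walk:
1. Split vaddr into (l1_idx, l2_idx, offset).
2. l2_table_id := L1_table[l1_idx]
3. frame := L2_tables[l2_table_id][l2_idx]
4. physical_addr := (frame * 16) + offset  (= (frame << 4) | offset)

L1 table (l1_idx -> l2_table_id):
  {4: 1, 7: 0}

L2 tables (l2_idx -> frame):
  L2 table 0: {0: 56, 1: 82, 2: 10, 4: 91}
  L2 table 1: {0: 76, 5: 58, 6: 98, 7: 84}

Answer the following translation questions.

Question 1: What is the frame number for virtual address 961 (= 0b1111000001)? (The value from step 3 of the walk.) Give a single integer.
vaddr = 961: l1_idx=7, l2_idx=4
L1[7] = 0; L2[0][4] = 91

Answer: 91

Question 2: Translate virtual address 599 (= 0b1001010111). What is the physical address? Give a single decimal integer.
Answer: 935

Derivation:
vaddr = 599 = 0b1001010111
Split: l1_idx=4, l2_idx=5, offset=7
L1[4] = 1
L2[1][5] = 58
paddr = 58 * 16 + 7 = 935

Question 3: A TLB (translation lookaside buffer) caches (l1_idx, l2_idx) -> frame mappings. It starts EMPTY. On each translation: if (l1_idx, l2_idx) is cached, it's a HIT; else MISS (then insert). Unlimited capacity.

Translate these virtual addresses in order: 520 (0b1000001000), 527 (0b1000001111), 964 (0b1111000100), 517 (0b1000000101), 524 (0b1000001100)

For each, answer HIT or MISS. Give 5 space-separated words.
vaddr=520: (4,0) not in TLB -> MISS, insert
vaddr=527: (4,0) in TLB -> HIT
vaddr=964: (7,4) not in TLB -> MISS, insert
vaddr=517: (4,0) in TLB -> HIT
vaddr=524: (4,0) in TLB -> HIT

Answer: MISS HIT MISS HIT HIT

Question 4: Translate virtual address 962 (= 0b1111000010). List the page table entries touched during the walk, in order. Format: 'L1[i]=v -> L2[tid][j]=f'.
vaddr = 962 = 0b1111000010
Split: l1_idx=7, l2_idx=4, offset=2

Answer: L1[7]=0 -> L2[0][4]=91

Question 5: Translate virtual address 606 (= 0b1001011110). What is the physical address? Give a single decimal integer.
vaddr = 606 = 0b1001011110
Split: l1_idx=4, l2_idx=5, offset=14
L1[4] = 1
L2[1][5] = 58
paddr = 58 * 16 + 14 = 942

Answer: 942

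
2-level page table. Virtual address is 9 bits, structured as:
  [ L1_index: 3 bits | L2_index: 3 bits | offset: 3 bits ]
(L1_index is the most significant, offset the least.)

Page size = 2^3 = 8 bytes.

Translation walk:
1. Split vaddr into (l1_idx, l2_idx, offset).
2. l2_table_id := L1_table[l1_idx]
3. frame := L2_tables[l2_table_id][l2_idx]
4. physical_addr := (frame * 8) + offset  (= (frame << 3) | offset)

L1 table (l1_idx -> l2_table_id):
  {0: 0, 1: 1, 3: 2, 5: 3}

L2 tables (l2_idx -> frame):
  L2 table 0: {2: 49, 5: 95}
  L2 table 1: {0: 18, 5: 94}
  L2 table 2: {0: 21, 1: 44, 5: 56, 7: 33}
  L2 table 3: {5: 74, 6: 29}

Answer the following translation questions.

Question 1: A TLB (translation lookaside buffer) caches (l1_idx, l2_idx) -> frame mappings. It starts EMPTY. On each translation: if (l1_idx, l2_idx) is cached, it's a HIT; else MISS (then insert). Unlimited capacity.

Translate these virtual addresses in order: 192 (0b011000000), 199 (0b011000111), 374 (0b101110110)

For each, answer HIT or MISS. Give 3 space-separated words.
vaddr=192: (3,0) not in TLB -> MISS, insert
vaddr=199: (3,0) in TLB -> HIT
vaddr=374: (5,6) not in TLB -> MISS, insert

Answer: MISS HIT MISS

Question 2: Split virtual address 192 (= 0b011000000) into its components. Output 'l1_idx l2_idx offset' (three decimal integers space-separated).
Answer: 3 0 0

Derivation:
vaddr = 192 = 0b011000000
  top 3 bits -> l1_idx = 3
  next 3 bits -> l2_idx = 0
  bottom 3 bits -> offset = 0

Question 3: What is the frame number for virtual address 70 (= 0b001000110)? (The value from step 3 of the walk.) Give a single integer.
vaddr = 70: l1_idx=1, l2_idx=0
L1[1] = 1; L2[1][0] = 18

Answer: 18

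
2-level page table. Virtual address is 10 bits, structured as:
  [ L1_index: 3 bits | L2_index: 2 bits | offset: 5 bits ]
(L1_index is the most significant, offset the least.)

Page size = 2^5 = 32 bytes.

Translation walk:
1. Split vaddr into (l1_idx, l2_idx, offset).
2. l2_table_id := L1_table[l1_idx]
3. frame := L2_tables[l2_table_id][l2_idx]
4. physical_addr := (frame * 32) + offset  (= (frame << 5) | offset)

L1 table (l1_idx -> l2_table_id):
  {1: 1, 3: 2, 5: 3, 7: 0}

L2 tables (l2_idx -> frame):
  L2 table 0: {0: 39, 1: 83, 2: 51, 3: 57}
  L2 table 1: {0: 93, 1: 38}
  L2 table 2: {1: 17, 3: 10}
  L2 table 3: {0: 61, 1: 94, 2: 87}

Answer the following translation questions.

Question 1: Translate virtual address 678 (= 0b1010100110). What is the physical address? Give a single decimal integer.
Answer: 3014

Derivation:
vaddr = 678 = 0b1010100110
Split: l1_idx=5, l2_idx=1, offset=6
L1[5] = 3
L2[3][1] = 94
paddr = 94 * 32 + 6 = 3014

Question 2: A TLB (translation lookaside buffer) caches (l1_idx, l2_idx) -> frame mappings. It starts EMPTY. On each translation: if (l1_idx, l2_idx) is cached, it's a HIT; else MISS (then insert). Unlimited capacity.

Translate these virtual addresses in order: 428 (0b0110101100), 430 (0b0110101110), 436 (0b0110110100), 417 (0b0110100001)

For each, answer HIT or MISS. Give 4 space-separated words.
vaddr=428: (3,1) not in TLB -> MISS, insert
vaddr=430: (3,1) in TLB -> HIT
vaddr=436: (3,1) in TLB -> HIT
vaddr=417: (3,1) in TLB -> HIT

Answer: MISS HIT HIT HIT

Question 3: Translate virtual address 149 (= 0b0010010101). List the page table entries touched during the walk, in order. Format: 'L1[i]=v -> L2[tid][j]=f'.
Answer: L1[1]=1 -> L2[1][0]=93

Derivation:
vaddr = 149 = 0b0010010101
Split: l1_idx=1, l2_idx=0, offset=21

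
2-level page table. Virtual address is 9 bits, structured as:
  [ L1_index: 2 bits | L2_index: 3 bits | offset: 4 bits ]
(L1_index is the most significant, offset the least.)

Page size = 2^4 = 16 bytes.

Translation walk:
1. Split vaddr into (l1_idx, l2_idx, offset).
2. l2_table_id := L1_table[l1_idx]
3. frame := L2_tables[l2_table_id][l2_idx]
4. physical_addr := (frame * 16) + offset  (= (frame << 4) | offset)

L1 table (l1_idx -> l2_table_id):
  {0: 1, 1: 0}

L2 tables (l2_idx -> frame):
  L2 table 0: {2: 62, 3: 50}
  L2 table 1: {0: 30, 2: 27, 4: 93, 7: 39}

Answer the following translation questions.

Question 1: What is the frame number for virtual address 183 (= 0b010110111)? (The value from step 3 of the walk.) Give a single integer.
vaddr = 183: l1_idx=1, l2_idx=3
L1[1] = 0; L2[0][3] = 50

Answer: 50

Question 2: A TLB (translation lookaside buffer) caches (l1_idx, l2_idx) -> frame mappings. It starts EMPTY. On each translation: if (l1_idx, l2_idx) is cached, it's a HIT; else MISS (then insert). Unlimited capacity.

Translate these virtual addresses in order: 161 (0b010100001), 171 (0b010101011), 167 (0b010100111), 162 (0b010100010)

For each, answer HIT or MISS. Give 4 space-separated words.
vaddr=161: (1,2) not in TLB -> MISS, insert
vaddr=171: (1,2) in TLB -> HIT
vaddr=167: (1,2) in TLB -> HIT
vaddr=162: (1,2) in TLB -> HIT

Answer: MISS HIT HIT HIT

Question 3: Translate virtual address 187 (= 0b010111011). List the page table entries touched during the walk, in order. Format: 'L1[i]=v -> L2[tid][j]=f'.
Answer: L1[1]=0 -> L2[0][3]=50

Derivation:
vaddr = 187 = 0b010111011
Split: l1_idx=1, l2_idx=3, offset=11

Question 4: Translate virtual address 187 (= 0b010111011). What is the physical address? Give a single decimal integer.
vaddr = 187 = 0b010111011
Split: l1_idx=1, l2_idx=3, offset=11
L1[1] = 0
L2[0][3] = 50
paddr = 50 * 16 + 11 = 811

Answer: 811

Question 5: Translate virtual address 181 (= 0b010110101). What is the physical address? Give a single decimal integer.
Answer: 805

Derivation:
vaddr = 181 = 0b010110101
Split: l1_idx=1, l2_idx=3, offset=5
L1[1] = 0
L2[0][3] = 50
paddr = 50 * 16 + 5 = 805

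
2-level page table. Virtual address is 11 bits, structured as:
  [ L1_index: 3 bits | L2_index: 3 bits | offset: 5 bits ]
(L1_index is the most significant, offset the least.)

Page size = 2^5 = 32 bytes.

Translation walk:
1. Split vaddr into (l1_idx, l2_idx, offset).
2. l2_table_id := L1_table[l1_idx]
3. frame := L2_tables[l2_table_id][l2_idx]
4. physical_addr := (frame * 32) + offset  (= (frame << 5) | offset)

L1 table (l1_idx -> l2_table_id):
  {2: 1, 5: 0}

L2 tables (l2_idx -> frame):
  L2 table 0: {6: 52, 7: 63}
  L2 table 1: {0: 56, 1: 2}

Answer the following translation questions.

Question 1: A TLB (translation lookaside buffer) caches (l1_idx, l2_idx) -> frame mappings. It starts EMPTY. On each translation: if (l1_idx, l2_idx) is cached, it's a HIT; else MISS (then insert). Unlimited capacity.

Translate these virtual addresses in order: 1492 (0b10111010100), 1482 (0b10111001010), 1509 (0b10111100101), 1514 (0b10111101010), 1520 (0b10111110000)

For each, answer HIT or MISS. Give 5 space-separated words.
Answer: MISS HIT MISS HIT HIT

Derivation:
vaddr=1492: (5,6) not in TLB -> MISS, insert
vaddr=1482: (5,6) in TLB -> HIT
vaddr=1509: (5,7) not in TLB -> MISS, insert
vaddr=1514: (5,7) in TLB -> HIT
vaddr=1520: (5,7) in TLB -> HIT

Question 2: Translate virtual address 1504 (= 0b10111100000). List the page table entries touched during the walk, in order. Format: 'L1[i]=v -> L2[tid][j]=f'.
Answer: L1[5]=0 -> L2[0][7]=63

Derivation:
vaddr = 1504 = 0b10111100000
Split: l1_idx=5, l2_idx=7, offset=0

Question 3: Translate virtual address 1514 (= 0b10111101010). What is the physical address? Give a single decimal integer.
vaddr = 1514 = 0b10111101010
Split: l1_idx=5, l2_idx=7, offset=10
L1[5] = 0
L2[0][7] = 63
paddr = 63 * 32 + 10 = 2026

Answer: 2026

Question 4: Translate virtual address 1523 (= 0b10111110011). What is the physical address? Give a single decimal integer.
vaddr = 1523 = 0b10111110011
Split: l1_idx=5, l2_idx=7, offset=19
L1[5] = 0
L2[0][7] = 63
paddr = 63 * 32 + 19 = 2035

Answer: 2035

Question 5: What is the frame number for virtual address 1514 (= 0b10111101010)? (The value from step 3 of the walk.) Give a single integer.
vaddr = 1514: l1_idx=5, l2_idx=7
L1[5] = 0; L2[0][7] = 63

Answer: 63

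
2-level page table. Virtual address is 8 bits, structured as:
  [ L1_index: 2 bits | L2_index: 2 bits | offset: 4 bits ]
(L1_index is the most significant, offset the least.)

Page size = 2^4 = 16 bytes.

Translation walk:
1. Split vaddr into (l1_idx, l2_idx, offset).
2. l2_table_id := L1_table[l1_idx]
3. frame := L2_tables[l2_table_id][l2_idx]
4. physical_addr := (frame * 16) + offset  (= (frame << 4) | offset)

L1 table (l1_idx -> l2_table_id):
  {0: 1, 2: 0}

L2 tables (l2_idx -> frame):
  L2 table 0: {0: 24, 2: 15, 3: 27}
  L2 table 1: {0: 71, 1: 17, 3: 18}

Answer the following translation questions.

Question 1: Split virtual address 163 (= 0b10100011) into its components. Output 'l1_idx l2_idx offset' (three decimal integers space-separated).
vaddr = 163 = 0b10100011
  top 2 bits -> l1_idx = 2
  next 2 bits -> l2_idx = 2
  bottom 4 bits -> offset = 3

Answer: 2 2 3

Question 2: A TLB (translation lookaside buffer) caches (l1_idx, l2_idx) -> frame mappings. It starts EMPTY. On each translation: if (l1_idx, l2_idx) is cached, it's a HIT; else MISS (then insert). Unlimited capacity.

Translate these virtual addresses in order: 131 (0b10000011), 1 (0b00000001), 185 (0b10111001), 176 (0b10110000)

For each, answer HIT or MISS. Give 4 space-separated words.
vaddr=131: (2,0) not in TLB -> MISS, insert
vaddr=1: (0,0) not in TLB -> MISS, insert
vaddr=185: (2,3) not in TLB -> MISS, insert
vaddr=176: (2,3) in TLB -> HIT

Answer: MISS MISS MISS HIT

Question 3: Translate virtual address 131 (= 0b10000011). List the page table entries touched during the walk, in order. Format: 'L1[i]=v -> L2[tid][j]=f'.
Answer: L1[2]=0 -> L2[0][0]=24

Derivation:
vaddr = 131 = 0b10000011
Split: l1_idx=2, l2_idx=0, offset=3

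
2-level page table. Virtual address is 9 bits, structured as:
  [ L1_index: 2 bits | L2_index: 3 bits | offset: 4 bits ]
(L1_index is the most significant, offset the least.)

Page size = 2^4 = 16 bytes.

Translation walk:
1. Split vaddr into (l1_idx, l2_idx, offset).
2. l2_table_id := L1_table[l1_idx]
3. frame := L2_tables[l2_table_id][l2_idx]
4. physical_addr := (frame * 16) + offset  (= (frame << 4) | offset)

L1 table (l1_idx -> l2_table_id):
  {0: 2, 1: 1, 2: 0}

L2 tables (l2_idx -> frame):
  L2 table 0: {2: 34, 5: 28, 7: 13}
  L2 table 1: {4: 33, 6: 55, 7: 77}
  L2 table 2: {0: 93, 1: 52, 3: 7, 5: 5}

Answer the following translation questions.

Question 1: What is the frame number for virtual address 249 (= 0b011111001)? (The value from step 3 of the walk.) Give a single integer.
vaddr = 249: l1_idx=1, l2_idx=7
L1[1] = 1; L2[1][7] = 77

Answer: 77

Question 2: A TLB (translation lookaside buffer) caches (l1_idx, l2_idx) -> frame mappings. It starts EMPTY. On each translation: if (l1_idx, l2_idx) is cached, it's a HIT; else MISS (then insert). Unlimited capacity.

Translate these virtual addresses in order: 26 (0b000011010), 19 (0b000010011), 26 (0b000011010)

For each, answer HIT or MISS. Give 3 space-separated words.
Answer: MISS HIT HIT

Derivation:
vaddr=26: (0,1) not in TLB -> MISS, insert
vaddr=19: (0,1) in TLB -> HIT
vaddr=26: (0,1) in TLB -> HIT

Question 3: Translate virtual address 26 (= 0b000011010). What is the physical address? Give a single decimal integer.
vaddr = 26 = 0b000011010
Split: l1_idx=0, l2_idx=1, offset=10
L1[0] = 2
L2[2][1] = 52
paddr = 52 * 16 + 10 = 842

Answer: 842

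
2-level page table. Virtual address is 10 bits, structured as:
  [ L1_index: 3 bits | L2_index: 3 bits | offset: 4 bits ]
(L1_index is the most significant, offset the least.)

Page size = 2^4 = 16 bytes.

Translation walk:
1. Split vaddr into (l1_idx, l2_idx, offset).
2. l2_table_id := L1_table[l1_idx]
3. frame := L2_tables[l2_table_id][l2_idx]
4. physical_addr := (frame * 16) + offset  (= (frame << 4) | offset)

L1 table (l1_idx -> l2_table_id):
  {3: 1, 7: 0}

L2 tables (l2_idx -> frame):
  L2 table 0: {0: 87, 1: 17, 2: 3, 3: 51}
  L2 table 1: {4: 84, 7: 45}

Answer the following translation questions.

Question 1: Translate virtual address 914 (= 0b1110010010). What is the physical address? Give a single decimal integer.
Answer: 274

Derivation:
vaddr = 914 = 0b1110010010
Split: l1_idx=7, l2_idx=1, offset=2
L1[7] = 0
L2[0][1] = 17
paddr = 17 * 16 + 2 = 274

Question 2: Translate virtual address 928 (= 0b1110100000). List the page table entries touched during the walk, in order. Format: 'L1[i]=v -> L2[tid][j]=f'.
vaddr = 928 = 0b1110100000
Split: l1_idx=7, l2_idx=2, offset=0

Answer: L1[7]=0 -> L2[0][2]=3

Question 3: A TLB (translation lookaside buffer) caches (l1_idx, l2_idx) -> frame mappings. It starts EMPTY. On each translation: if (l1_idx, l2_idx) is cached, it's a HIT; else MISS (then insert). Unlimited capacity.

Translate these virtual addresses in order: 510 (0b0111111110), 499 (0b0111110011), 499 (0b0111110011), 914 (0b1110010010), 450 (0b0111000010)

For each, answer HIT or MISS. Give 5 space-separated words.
vaddr=510: (3,7) not in TLB -> MISS, insert
vaddr=499: (3,7) in TLB -> HIT
vaddr=499: (3,7) in TLB -> HIT
vaddr=914: (7,1) not in TLB -> MISS, insert
vaddr=450: (3,4) not in TLB -> MISS, insert

Answer: MISS HIT HIT MISS MISS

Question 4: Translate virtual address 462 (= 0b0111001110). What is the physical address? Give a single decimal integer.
vaddr = 462 = 0b0111001110
Split: l1_idx=3, l2_idx=4, offset=14
L1[3] = 1
L2[1][4] = 84
paddr = 84 * 16 + 14 = 1358

Answer: 1358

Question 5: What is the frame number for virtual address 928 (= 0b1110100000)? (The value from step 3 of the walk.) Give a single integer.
Answer: 3

Derivation:
vaddr = 928: l1_idx=7, l2_idx=2
L1[7] = 0; L2[0][2] = 3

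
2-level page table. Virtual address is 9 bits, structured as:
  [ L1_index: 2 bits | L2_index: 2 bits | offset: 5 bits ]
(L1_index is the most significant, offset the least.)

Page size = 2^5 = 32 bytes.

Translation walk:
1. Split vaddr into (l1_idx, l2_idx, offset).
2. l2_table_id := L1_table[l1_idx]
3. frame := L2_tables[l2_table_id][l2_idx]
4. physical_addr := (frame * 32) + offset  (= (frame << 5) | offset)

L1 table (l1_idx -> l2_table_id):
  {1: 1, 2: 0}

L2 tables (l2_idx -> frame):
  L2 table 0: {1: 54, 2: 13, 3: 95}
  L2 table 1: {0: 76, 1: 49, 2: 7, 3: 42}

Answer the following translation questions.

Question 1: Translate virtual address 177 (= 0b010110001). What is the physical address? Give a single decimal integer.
Answer: 1585

Derivation:
vaddr = 177 = 0b010110001
Split: l1_idx=1, l2_idx=1, offset=17
L1[1] = 1
L2[1][1] = 49
paddr = 49 * 32 + 17 = 1585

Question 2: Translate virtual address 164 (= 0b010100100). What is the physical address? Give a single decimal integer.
Answer: 1572

Derivation:
vaddr = 164 = 0b010100100
Split: l1_idx=1, l2_idx=1, offset=4
L1[1] = 1
L2[1][1] = 49
paddr = 49 * 32 + 4 = 1572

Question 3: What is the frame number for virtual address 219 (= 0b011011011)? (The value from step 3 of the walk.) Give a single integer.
Answer: 7

Derivation:
vaddr = 219: l1_idx=1, l2_idx=2
L1[1] = 1; L2[1][2] = 7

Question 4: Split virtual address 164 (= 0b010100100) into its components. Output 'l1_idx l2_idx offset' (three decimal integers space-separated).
vaddr = 164 = 0b010100100
  top 2 bits -> l1_idx = 1
  next 2 bits -> l2_idx = 1
  bottom 5 bits -> offset = 4

Answer: 1 1 4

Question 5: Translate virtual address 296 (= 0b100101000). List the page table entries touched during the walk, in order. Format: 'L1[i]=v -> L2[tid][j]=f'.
Answer: L1[2]=0 -> L2[0][1]=54

Derivation:
vaddr = 296 = 0b100101000
Split: l1_idx=2, l2_idx=1, offset=8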